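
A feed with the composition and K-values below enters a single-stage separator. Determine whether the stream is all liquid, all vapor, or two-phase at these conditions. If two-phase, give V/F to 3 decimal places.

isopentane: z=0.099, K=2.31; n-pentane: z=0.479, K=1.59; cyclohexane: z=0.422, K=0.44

two-phase, V/F = 0.423

ΣzᵢKᵢ = 1.176; Σzᵢ/Kᵢ = 1.303.
Both exceed 1, so a two-phase solution exists.
Let ψ = V/F and solve Σ zᵢ(Kᵢ−1)/(1+ψ(Kᵢ−1)) = 0.
Iterate (Newton) starting at ψ = 0.5:
  ψ = 0.500: g = -0.0316, g' = -0.417 → ψ = 0.424
  ψ = 0.424: g = -0.0005, g' = -0.405 → ψ = 0.423
Converged at ψ = 0.423.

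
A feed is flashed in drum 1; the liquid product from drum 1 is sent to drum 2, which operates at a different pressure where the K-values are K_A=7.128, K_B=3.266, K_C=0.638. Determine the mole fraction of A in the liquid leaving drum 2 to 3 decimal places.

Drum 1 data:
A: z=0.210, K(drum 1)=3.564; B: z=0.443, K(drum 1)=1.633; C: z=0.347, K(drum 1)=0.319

x_A (drum 2) = 0.013

Drum 1:
Material balance + equilibrium reduce to Σ zᵢ(Kᵢ−1)/(1+ψ₁(Kᵢ−1)) = 0.
g(0) = ΣzᵢKᵢ − 1 = 0.583 and g(1) = 1 − Σzᵢ/Kᵢ = -0.418, so a root lies in (0, 1).
Iterate (Newton) starting at ψ₁ = 0.43:
  ψ₁ = 0.430: g = 0.1424, g' = -0.744 → ψ₁ = 0.621
  ψ₁ = 0.621: g = -0.0008, g' = -0.780 → ψ₁ = 0.620
Converged at ψ₁ = 0.620.
Drum-1 compositions:
  A: x = 0.081, y = 0.289
  B: x = 0.318, y = 0.519
  C: x = 0.601, y = 0.192
Drum-2 feed = drum-1 liquid: z₂ = (0.0811, 0.3181, 0.6009).
Drum 2:
Rachford–Rice: g(ψ₂) = Σ zᵢ(Kᵢ−1)/(1+ψ₂(Kᵢ−1)) = 0.
Check two-phase: ΣzᵢKᵢ = 2.000 > 1 and Σzᵢ/Kᵢ = 1.051 > 1, so g(0) = 1.000 > 0 and g(1) = -0.051 < 0.
Newton–Raphson from ψ₂ = 0.61:
  ψ₂ = 0.610: g = 0.1282, g' = -0.553 → ψ₂ = 0.842
  ψ₂ = 0.842: g = 0.0157, g' = -0.436 → ψ₂ = 0.878
Converged at ψ₂ = 0.878.
  A: x = 0.013, y = 0.091
  B: x = 0.106, y = 0.347
  C: x = 0.881, y = 0.562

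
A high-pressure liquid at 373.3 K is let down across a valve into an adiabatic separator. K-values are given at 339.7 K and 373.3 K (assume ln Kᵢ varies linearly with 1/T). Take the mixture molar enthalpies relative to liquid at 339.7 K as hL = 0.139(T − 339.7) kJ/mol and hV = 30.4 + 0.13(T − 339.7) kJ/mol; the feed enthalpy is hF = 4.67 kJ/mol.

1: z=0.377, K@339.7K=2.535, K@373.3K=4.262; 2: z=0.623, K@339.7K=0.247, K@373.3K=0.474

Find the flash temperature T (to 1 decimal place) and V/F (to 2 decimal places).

T = 342.8 K, V/F = 0.14

Adiabatic flash: solve Rachford–Rice at each trial T, then check hF = ψ·hV(T) + (1−ψ)·hL(T).
  T = 339.7 K: K = (2.535, 0.247), RR gives ψ = 0.095, H_out = 2.882 kJ/mol
  T = 373.3 K: K = (4.262, 0.474), RR gives ψ = 0.526, H_out = 20.494 kJ/mol
  T = 356.5 K: K = (3.327, 0.347), RR gives ψ = 0.310, H_out = 11.714 kJ/mol
  T = 348.1 K: K = (2.914, 0.294), RR gives ψ = 0.209, H_out = 7.493 kJ/mol
  T = 343.9 K: K = (2.720, 0.270), RR gives ψ = 0.154, H_out = 5.264 kJ/mol
  T = 341.8 K: K = (2.627, 0.258), RR gives ψ = 0.125, H_out = 4.096 kJ/mol
Linear interpolation between T = 341.8 (H_out = 4.096) and T = 343.9 (H_out = 5.264) on hF = 4.67 gives T ≈ 342.8 K, at which ψ = 0.14.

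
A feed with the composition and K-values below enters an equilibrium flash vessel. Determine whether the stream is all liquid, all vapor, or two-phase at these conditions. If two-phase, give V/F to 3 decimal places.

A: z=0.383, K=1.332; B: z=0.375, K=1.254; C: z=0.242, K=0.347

two-phase, V/F = 0.335

ΣzᵢKᵢ = 1.064; Σzᵢ/Kᵢ = 1.284.
Both exceed 1, so a two-phase solution exists.
Rachford–Rice: g(ψ) = Σ zᵢ(Kᵢ−1)/(1+ψ(Kᵢ−1)) = 0.
Newton iteration, ψ⁰ = 0.5:
  ψ = 0.500: g = -0.0411, g' = -0.278 → ψ = 0.352
  ψ = 0.352: g = -0.0039, g' = -0.228 → ψ = 0.335
Converged at ψ = 0.335.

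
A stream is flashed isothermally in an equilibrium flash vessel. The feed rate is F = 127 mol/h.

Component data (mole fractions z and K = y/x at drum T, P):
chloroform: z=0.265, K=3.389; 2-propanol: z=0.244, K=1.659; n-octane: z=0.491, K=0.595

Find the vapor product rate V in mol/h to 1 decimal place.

Newton iteration, ψ⁰ = 0.5:
  ψ = 0.500: g = 0.1601, g' = -0.501 → ψ = 0.820
  ψ = 0.820: g = 0.0207, g' = -0.398 → ψ = 0.872
Converged at ψ = 0.872.
Then V = ψ·F = 0.8721·127 = 110.8 mol/h and L = F − V = 16.2 mol/h.

V = 110.8 mol/h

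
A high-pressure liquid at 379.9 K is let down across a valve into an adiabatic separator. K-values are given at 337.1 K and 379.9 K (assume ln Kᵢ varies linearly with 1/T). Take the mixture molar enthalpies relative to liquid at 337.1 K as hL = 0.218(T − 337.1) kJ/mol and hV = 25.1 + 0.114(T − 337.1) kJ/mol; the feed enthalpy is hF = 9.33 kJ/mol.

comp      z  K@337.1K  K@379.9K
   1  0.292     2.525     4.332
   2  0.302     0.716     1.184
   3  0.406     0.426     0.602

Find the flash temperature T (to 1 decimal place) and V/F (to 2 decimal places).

Adiabatic flash: solve Rachford–Rice at each trial T, then check hF = ψ·hV(T) + (1−ψ)·hL(T).
  T = 337.1 K: K = (2.525, 0.716, 0.426), RR gives ψ = 0.179, H_out = 4.481 kJ/mol
  T = 379.9 K: K = (4.332, 1.184, 0.602), RR gives ψ = 1.000, H_out = 29.979 kJ/mol
  T = 358.5 K: K = (3.361, 0.935, 0.512), RR gives ψ = 0.567, H_out = 17.640 kJ/mol
  T = 347.8 K: K = (2.926, 0.821, 0.468), RR gives ψ = 0.373, H_out = 11.286 kJ/mol
  T = 342.5 K: K = (2.723, 0.768, 0.447), RR gives ψ = 0.278, H_out = 8.005 kJ/mol
  T = 345.1 K: K = (2.822, 0.794, 0.457), RR gives ψ = 0.325, H_out = 9.631 kJ/mol
  T = 343.8 K: K = (2.772, 0.781, 0.452), RR gives ψ = 0.302, H_out = 8.823 kJ/mol
Linear interpolation between T = 343.8 (H_out = 8.823) and T = 345.1 (H_out = 9.631) on hF = 9.33 gives T ≈ 344.6 K, at which ψ = 0.32.

T = 344.6 K, V/F = 0.32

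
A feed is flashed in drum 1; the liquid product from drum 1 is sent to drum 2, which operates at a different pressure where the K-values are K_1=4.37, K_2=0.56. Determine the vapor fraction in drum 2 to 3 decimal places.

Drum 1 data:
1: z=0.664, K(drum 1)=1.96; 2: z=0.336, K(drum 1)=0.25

Drum 1:
Let ψ₁ = V/F and solve Σ zᵢ(Kᵢ−1)/(1+ψ₁(Kᵢ−1)) = 0.
g(0) = ΣzᵢKᵢ − 1 = 0.385 and g(1) = 1 − Σzᵢ/Kᵢ = -0.683, so a root lies in (0, 1).
Binary case is linear: z₁(K₁−1)(1+ψ₁(K₂−1)) + z₂(K₂−1)(1+ψ₁(K₁−1)) = 0
⇒ ψ₁ = [z₁(K₁−1)+z₂(K₂−1)] / [−(K₁−1)(K₂−1)] = 0.3854/0.7200 = 0.535
Drum-1 compositions:
  1: x = 0.439, y = 0.860
  2: x = 0.561, y = 0.140
Drum-2 feed = drum-1 liquid: z₂ = (0.4386, 0.5614).
Drum 2:
Iterate (Newton) starting at ψ₂ = 0.32:
  ψ₂ = 0.320: g = 0.4237, g' = -1.300 → ψ₂ = 0.646
  ψ₂ = 0.646: g = 0.1203, g' = -0.706 → ψ₂ = 0.816
  ψ₂ = 0.816: g = 0.0087, g' = -0.619 → ψ₂ = 0.830
Converged at ψ₂ = 0.830.
  1: x = 0.115, y = 0.505
  2: x = 0.885, y = 0.495

V/F (drum 2) = 0.830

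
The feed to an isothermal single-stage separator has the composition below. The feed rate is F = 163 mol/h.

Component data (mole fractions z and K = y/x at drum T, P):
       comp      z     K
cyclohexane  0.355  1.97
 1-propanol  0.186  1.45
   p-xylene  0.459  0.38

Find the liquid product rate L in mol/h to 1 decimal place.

L = 117.1 mol/h

Let β = V/F and solve Σ zᵢ(Kᵢ−1)/(1+β(Kᵢ−1)) = 0.
g(0) = ΣzᵢKᵢ − 1 = 0.143 and g(1) = 1 − Σzᵢ/Kᵢ = -0.516, so a root lies in (0, 1).
Iterate (Newton) starting at β = 0.5:
  β = 0.500: g = -0.1122, g' = -0.547 → β = 0.295
  β = 0.295: g = -0.0066, g' = -0.496 → β = 0.282
Converged at β = 0.282.
Then V = β·F = 0.2816·163 = 45.9 mol/h and L = F − V = 117.1 mol/h.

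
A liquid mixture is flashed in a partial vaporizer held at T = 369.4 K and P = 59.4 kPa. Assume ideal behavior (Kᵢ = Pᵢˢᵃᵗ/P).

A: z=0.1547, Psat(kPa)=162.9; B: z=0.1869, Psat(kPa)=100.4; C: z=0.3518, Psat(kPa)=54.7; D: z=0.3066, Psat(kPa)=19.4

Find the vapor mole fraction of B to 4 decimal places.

Raoult's law: Kᵢ = Pᵢˢᵃᵗ/P = Pᵢˢᵃᵗ/59.4.
  K_A = 162.9/59.4 = 2.742424, K_B = 100.4/59.4 = 1.690236, K_C = 54.7/59.4 = 0.920875, K_D = 19.4/59.4 = 0.326599
Rachford–Rice: g(V/F) = Σ zᵢ(Kᵢ−1)/(1+V/F(Kᵢ−1)) = 0.
Check two-phase: ΣzᵢKᵢ = 1.1643 > 1 and Σzᵢ/Kᵢ = 1.4878 > 1, so g(0) = 0.1643 > 0 and g(1) = -0.4878 < 0.
Iterate (Newton) starting at V/F = 0.41:
  V/F = 0.4100: g = -0.05620, g' = -0.4816 → V/F = 0.2933
  V/F = 0.2933: g = -0.00010, g' = -0.4855 → V/F = 0.2931
Converged at V/F = 0.2931.
Compositions from xᵢ = zᵢ/(1+V/F(Kᵢ−1)), yᵢ = Kᵢxᵢ:
  A: x = 0.1024, y = 0.2808
  B: x = 0.1555, y = 0.2628
  C: x = 0.3602, y = 0.3317
  D: x = 0.3820, y = 0.1248

y_B = 0.2628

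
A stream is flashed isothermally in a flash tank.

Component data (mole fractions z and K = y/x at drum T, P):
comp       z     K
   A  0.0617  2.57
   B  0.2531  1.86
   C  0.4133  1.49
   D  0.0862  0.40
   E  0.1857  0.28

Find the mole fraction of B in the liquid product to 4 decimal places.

Rachford–Rice: g(V/F) = Σ zᵢ(Kᵢ−1)/(1+V/F(Kᵢ−1)) = 0.
Check two-phase: ΣzᵢKᵢ = 1.3316 > 1 and Σzᵢ/Kᵢ = 1.3162 > 1, so g(0) = 0.3316 > 0 and g(1) = -0.3162 < 0.
Newton–Raphson from V/F = 0.5:
  V/F = 0.5000: g = 0.08635, g' = -0.5017 → V/F = 0.6721
  V/F = 0.6721: g = -0.00834, g' = -0.6159 → V/F = 0.6586
  V/F = 0.6586: g = -0.00009, g' = -0.6028 → V/F = 0.6584
Converged at V/F = 0.6584.
Compositions from xᵢ = zᵢ/(1+V/F(Kᵢ−1)), yᵢ = Kᵢxᵢ:
  A: x = 0.0303, y = 0.0780
  B: x = 0.1616, y = 0.3006
  C: x = 0.3125, y = 0.4656
  D: x = 0.1425, y = 0.0570
  E: x = 0.3531, y = 0.0989

x_B = 0.1616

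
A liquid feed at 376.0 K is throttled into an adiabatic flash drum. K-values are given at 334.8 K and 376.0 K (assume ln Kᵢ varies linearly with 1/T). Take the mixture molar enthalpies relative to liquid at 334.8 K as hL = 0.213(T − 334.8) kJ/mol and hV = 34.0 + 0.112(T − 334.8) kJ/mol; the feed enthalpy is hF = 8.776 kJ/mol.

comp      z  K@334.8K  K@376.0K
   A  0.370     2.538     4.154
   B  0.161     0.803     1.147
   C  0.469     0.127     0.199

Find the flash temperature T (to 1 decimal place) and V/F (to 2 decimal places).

T = 344.7 K, V/F = 0.20

Adiabatic flash: solve Rachford–Rice at each trial T, then check hF = ψ·hV(T) + (1−ψ)·hL(T).
  T = 334.8 K: K = (2.538, 0.803, 0.127), RR gives ψ = 0.111, H_out = 3.783 kJ/mol
  T = 376.0 K: K = (4.154, 1.147, 0.199), RR gives ψ = 0.390, H_out = 20.398 kJ/mol
  T = 355.4 K: K = (3.294, 0.970, 0.161), RR gives ψ = 0.278, H_out = 13.265 kJ/mol
  T = 345.1 K: K = (2.903, 0.885, 0.144), RR gives ψ = 0.205, H_out = 8.956 kJ/mol
  T = 340.0 K: K = (2.719, 0.844, 0.135), RR gives ψ = 0.162, H_out = 6.530 kJ/mol
  T = 342.6 K: K = (2.812, 0.865, 0.139), RR gives ψ = 0.185, H_out = 7.796 kJ/mol
  T = 343.9 K: K = (2.859, 0.875, 0.142), RR gives ψ = 0.196, H_out = 8.406 kJ/mol
Linear interpolation between T = 343.9 (H_out = 8.406) and T = 345.1 (H_out = 8.956) on hF = 8.776 gives T ≈ 344.7 K, at which ψ = 0.20.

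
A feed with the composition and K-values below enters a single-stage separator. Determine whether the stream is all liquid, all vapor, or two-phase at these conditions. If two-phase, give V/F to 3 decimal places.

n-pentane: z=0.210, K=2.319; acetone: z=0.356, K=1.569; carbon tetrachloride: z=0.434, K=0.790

ΣzᵢKᵢ = 1.388; Σzᵢ/Kᵢ = 0.867.
Since Σzᵢ/Kᵢ < 1 the mixture is above its dew point — single vapor phase.

all vapor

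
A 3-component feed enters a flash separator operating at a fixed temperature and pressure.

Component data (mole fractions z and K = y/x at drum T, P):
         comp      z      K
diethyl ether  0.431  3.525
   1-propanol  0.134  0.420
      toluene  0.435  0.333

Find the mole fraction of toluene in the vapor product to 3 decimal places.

y_toluene = 0.205

Material balance + equilibrium reduce to Σ zᵢ(Kᵢ−1)/(1+ψ(Kᵢ−1)) = 0.
g(0) = ΣzᵢKᵢ − 1 = 0.720 and g(1) = 1 − Σzᵢ/Kᵢ = -0.748, so a root lies in (0, 1).
Newton–Raphson from ψ = 0.39:
  ψ = 0.390: g = 0.0557, g' = -1.126 → ψ = 0.439
  ψ = 0.439: g = 0.0011, g' = -1.086 → ψ = 0.440
Converged at ψ = 0.440.
Compositions from xᵢ = zᵢ/(1+ψ(Kᵢ−1)), yᵢ = Kᵢxᵢ:
  diethyl ether: x = 0.204, y = 0.719
  1-propanol: x = 0.180, y = 0.076
  toluene: x = 0.616, y = 0.205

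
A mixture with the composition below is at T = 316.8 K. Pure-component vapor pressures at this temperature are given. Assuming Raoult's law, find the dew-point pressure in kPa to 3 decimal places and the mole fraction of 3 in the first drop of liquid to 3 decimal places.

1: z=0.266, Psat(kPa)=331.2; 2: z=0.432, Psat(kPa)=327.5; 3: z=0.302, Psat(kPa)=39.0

At the dew point ψ → 1, so Σzᵢ/Kᵢ = 1 with Kᵢ = Pᵢˢᵃᵗ/P ⇒ 1/P = Σzᵢ/Pᵢˢᵃᵗ.
1/P = 0.266/331.2 + 0.432/327.5 + 0.302/39.0 = 0.009866 ⇒ P = 101.360 kPa
xᵢ = zᵢP/Pᵢˢᵃᵗ ⇒ x_3 = 0.302·101.360/39.0 = 0.785

Pdew = 101.360 kPa, x_3 = 0.785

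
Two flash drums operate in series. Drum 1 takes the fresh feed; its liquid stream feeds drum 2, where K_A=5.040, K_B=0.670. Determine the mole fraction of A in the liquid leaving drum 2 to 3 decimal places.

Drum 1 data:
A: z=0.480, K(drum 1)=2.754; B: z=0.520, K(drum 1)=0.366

x_A (drum 2) = 0.076

Drum 1:
Rachford–Rice: g(ψ₁) = Σ zᵢ(Kᵢ−1)/(1+ψ₁(Kᵢ−1)) = 0.
g(0) = ΣzᵢKᵢ − 1 = 0.512 and g(1) = 1 − Σzᵢ/Kᵢ = -0.595, so a root lies in (0, 1).
Binary case is linear: z₁(K₁−1)(1+ψ₁(K₂−1)) + z₂(K₂−1)(1+ψ₁(K₁−1)) = 0
⇒ ψ₁ = [z₁(K₁−1)+z₂(K₂−1)] / [−(K₁−1)(K₂−1)] = 0.5122/1.1120 = 0.461
Drum-1 compositions:
  A: x = 0.265, y = 0.731
  B: x = 0.735, y = 0.269
Drum-2 feed = drum-1 liquid: z₂ = (0.2655, 0.7345).
Drum 2:
Material balance + equilibrium reduce to Σ zᵢ(Kᵢ−1)/(1+ψ₂(Kᵢ−1)) = 0.
Feasibility: ΣzᵢKᵢ = 1.830, Σzᵢ/Kᵢ = 1.149 — both > 1, two phases present.
Binary case is linear: z₁(K₁−1)(1+ψ₂(K₂−1)) + z₂(K₂−1)(1+ψ₂(K₁−1)) = 0
⇒ ψ₂ = [z₁(K₁−1)+z₂(K₂−1)] / [−(K₁−1)(K₂−1)] = 0.8302/1.3332 = 0.623
  A: x = 0.076, y = 0.381
  B: x = 0.924, y = 0.619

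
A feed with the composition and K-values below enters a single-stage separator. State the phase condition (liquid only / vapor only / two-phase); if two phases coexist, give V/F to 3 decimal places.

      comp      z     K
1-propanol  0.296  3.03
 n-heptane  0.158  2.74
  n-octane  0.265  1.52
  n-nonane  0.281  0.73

vapor only

ΣzᵢKᵢ = 1.938; Σzᵢ/Kᵢ = 0.715.
Since Σzᵢ/Kᵢ < 1 the mixture is above its dew point — single vapor phase.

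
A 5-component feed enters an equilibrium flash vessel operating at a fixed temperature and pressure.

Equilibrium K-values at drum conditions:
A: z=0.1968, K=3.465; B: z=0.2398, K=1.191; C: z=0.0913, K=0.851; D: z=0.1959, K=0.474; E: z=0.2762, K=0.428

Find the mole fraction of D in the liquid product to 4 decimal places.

Material balance + equilibrium reduce to Σ zᵢ(Kᵢ−1)/(1+β(Kᵢ−1)) = 0.
g(0) = ΣzᵢKᵢ − 1 = 0.2563 and g(1) = 1 − Σzᵢ/Kᵢ = -0.4240, so a root lies in (0, 1).
Iterate (Newton) starting at β = 0.5:
  β = 0.5000: g = -0.11668, g' = -0.5266 → β = 0.2784
  β = 0.2784: g = 0.00832, g' = -0.6328 → β = 0.2916
  β = 0.2916: g = 0.00008, g' = -0.6206 → β = 0.2917
Converged at β = 0.2917.
Compositions from xᵢ = zᵢ/(1+β(Kᵢ−1)), yᵢ = Kᵢxᵢ:
  A: x = 0.1145, y = 0.3967
  B: x = 0.2271, y = 0.2705
  C: x = 0.0954, y = 0.0812
  D: x = 0.2314, y = 0.1097
  E: x = 0.3315, y = 0.1419

x_D = 0.2314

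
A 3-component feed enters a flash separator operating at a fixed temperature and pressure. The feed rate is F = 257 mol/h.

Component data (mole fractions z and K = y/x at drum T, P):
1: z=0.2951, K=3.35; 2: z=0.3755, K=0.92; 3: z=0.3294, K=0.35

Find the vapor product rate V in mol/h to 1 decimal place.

Newton iteration, β⁰ = 0.5:
  β = 0.5000: g = -0.02965, g' = -0.6526 → β = 0.4546
  β = 0.4546: g = 0.00023, g' = -0.6640 → β = 0.4549
Converged at β = 0.4549.
Then V = β·F = 0.4549·257 = 116.9 mol/h and L = F − V = 140.1 mol/h.

V = 116.9 mol/h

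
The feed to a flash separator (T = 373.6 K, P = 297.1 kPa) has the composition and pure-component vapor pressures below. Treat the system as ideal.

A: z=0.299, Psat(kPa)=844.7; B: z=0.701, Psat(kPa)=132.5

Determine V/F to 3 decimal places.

V/F = 0.159

Raoult's law: Kᵢ = Pᵢˢᵃᵗ/P = Pᵢˢᵃᵗ/297.1.
  K_A = 844.7/297.1 = 2.84315, K_B = 132.5/297.1 = 0.44598
Material balance + equilibrium reduce to Σ zᵢ(Kᵢ−1)/(1+V/F(Kᵢ−1)) = 0.
Check two-phase: ΣzᵢKᵢ = 1.163 > 1 and Σzᵢ/Kᵢ = 1.677 > 1, so g(0) = 0.163 > 0 and g(1) = -0.677 < 0.
Binary case is linear: z₁(K₁−1)(1+V/F(K₂−1)) + z₂(K₂−1)(1+V/F(K₁−1)) = 0
⇒ V/F = [z₁(K₁−1)+z₂(K₂−1)] / [−(K₁−1)(K₂−1)] = 0.1627/1.0211 = 0.159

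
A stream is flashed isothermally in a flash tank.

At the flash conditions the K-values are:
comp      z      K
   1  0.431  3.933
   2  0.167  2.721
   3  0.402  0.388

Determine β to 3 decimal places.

β = 0.817

Material balance + equilibrium reduce to Σ zᵢ(Kᵢ−1)/(1+β(Kᵢ−1)) = 0.
Check two-phase: ΣzᵢKᵢ = 2.306 > 1 and Σzᵢ/Kᵢ = 1.207 > 1, so g(0) = 1.306 > 0 and g(1) = -0.207 < 0.
Newton–Raphson from β = 0.3:
  β = 0.300: g = 0.5606, g' = -1.490 → β = 0.676
  β = 0.676: g = 0.1368, g' = -0.960 → β = 0.819
  β = 0.819: g = -0.0021, g' = -1.011 → β = 0.817
Converged at β = 0.817.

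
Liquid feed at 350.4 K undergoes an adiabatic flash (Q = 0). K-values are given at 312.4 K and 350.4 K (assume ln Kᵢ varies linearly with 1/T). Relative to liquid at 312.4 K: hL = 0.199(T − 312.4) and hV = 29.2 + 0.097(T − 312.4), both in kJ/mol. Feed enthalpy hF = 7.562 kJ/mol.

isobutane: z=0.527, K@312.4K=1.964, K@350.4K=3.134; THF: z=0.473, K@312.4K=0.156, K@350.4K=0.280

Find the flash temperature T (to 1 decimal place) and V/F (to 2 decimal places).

T = 318.6 K, V/F = 0.22

Adiabatic flash: solve Rachford–Rice at each trial T, then check hF = ψ·hV(T) + (1−ψ)·hL(T).
  T = 312.4 K: K = (1.964, 0.156), RR gives ψ = 0.134, H_out = 3.905 kJ/mol
  T = 350.4 K: K = (3.134, 0.280), RR gives ψ = 0.510, H_out = 20.485 kJ/mol
  T = 331.4 K: K = (2.514, 0.213), RR gives ψ = 0.357, H_out = 13.511 kJ/mol
  T = 321.9 K: K = (2.230, 0.183), RR gives ψ = 0.261, H_out = 9.246 kJ/mol
  T = 317.1 K: K = (2.094, 0.169), RR gives ψ = 0.202, H_out = 6.726 kJ/mol
  T = 319.5 K: K = (2.161, 0.176), RR gives ψ = 0.232, H_out = 8.024 kJ/mol
Linear interpolation between T = 317.1 (H_out = 6.726) and T = 319.5 (H_out = 8.024) on hF = 7.562 gives T ≈ 318.6 K, at which ψ = 0.22.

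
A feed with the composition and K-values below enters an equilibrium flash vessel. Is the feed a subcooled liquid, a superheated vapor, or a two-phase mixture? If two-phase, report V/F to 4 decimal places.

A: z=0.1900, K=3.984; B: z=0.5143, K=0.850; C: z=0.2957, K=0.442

two-phase, V/F = 0.3339

ΣzᵢKᵢ = 1.3248; Σzᵢ/Kᵢ = 1.3218.
Both exceed 1, so a two-phase solution exists.
Let ψ = V/F and solve Σ zᵢ(Kᵢ−1)/(1+ψ(Kᵢ−1)) = 0.
Iterate (Newton) starting at ψ = 0.69:
  ψ = 0.6900: g = -0.16901, g' = -0.4386 → ψ = 0.3047
  ψ = 0.3047: g = 0.01732, g' = -0.6105 → ψ = 0.3331
  ψ = 0.3331: g = 0.00048, g' = -0.5773 → ψ = 0.3339
Converged at ψ = 0.3339.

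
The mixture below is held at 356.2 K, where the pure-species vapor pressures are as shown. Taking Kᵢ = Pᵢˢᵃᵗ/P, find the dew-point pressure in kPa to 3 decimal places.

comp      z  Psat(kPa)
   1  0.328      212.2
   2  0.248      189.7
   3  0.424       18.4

Pdew = 38.615 kPa

At the dew point ψ → 1, so Σzᵢ/Kᵢ = 1 with Kᵢ = Pᵢˢᵃᵗ/P ⇒ 1/P = Σzᵢ/Pᵢˢᵃᵗ.
1/P = 0.328/212.2 + 0.248/189.7 + 0.424/18.4 = 0.025897 ⇒ P = 38.615 kPa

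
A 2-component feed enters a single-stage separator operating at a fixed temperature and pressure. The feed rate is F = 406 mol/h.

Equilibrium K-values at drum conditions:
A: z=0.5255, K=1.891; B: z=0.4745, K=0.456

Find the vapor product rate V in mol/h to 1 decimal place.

V = 176.0 mol/h

Let ψ = V/F and solve Σ zᵢ(Kᵢ−1)/(1+ψ(Kᵢ−1)) = 0.
g(0) = ΣzᵢKᵢ − 1 = 0.2101 and g(1) = 1 − Σzᵢ/Kᵢ = -0.3185, so a root lies in (0, 1).
Binary case is linear: z₁(K₁−1)(1+ψ(K₂−1)) + z₂(K₂−1)(1+ψ(K₁−1)) = 0
⇒ ψ = [z₁(K₁−1)+z₂(K₂−1)] / [−(K₁−1)(K₂−1)] = 0.21009/0.48470 = 0.4334
Then V = ψ·F = 0.4334·406 = 176.0 mol/h and L = F − V = 230.0 mol/h.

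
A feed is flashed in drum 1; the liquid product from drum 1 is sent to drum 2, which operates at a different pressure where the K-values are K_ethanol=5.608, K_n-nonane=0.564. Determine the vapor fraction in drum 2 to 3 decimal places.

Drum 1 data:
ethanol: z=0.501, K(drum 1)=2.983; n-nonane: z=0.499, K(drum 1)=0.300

Drum 1:
Material balance + equilibrium reduce to Σ zᵢ(Kᵢ−1)/(1+ψ₁(Kᵢ−1)) = 0.
Feasibility: ΣzᵢKᵢ = 1.644, Σzᵢ/Kᵢ = 1.831 — both > 1, two phases present.
Newton iteration, ψ₁⁰ = 0.7:
  ψ₁ = 0.700: g = -0.2689, g' = -1.286 → ψ₁ = 0.491
  ψ₁ = 0.491: g = -0.0287, g' = -1.073 → ψ₁ = 0.464
Converged at ψ₁ = 0.464.
Drum-1 compositions:
  ethanol: x = 0.261, y = 0.778
  n-nonane: x = 0.739, y = 0.222
Drum-2 feed = drum-1 liquid: z₂ = (0.2609, 0.7391).
Drum 2:
Let ψ₂ = V/F and solve Σ zᵢ(Kᵢ−1)/(1+ψ₂(Kᵢ−1)) = 0.
g(0) = ΣzᵢKᵢ − 1 = 0.880 and g(1) = 1 − Σzᵢ/Kᵢ = -0.357, so a root lies in (0, 1).
Iterate (Newton) starting at ψ₂ = 0.5:
  ψ₂ = 0.500: g = -0.0482, g' = -0.737 → ψ₂ = 0.435
  ψ₂ = 0.435: g = 0.0028, g' = -0.828 → ψ₂ = 0.438
Converged at ψ₂ = 0.438.
  ethanol: x = 0.086, y = 0.485
  n-nonane: x = 0.914, y = 0.515

V/F (drum 2) = 0.438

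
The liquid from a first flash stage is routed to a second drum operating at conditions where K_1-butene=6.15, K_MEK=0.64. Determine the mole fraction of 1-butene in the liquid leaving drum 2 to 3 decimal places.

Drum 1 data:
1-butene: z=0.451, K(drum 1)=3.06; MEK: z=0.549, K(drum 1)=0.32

Drum 1:
Let ψ₁ = V/F and solve Σ zᵢ(Kᵢ−1)/(1+ψ₁(Kᵢ−1)) = 0.
Check two-phase: ΣzᵢKᵢ = 1.556 > 1 and Σzᵢ/Kᵢ = 1.863 > 1, so g(0) = 0.556 > 0 and g(1) = -0.863 < 0.
Binary case is linear: z₁(K₁−1)(1+ψ₁(K₂−1)) + z₂(K₂−1)(1+ψ₁(K₁−1)) = 0
⇒ ψ₁ = [z₁(K₁−1)+z₂(K₂−1)] / [−(K₁−1)(K₂−1)] = 0.5557/1.4008 = 0.397
Drum-1 compositions:
  1-butene: x = 0.248, y = 0.759
  MEK: x = 0.752, y = 0.241
Drum-2 feed = drum-1 liquid: z₂ = (0.2482, 0.7518).
Drum 2:
Material balance + equilibrium reduce to Σ zᵢ(Kᵢ−1)/(1+ψ₂(Kᵢ−1)) = 0.
g(0) = ΣzᵢKᵢ − 1 = 1.007 and g(1) = 1 − Σzᵢ/Kᵢ = -0.215, so a root lies in (0, 1).
Binary case is linear: z₁(K₁−1)(1+ψ₂(K₂−1)) + z₂(K₂−1)(1+ψ₂(K₁−1)) = 0
⇒ ψ₂ = [z₁(K₁−1)+z₂(K₂−1)] / [−(K₁−1)(K₂−1)] = 1.0074/1.8540 = 0.543
  1-butene: x = 0.065, y = 0.402
  MEK: x = 0.935, y = 0.598

x_1-butene (drum 2) = 0.065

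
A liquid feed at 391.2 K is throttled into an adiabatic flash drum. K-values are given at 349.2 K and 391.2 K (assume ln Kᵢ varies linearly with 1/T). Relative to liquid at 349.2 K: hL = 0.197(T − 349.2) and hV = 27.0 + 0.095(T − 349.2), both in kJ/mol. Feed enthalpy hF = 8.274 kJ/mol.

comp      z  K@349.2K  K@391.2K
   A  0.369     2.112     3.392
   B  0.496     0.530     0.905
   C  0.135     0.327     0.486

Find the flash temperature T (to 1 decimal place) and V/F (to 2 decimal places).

T = 354.7 K, V/F = 0.27

Adiabatic flash: solve Rachford–Rice at each trial T, then check hF = ψ·hV(T) + (1−ψ)·hL(T).
  T = 349.2 K: K = (2.112, 0.530, 0.327), RR gives ψ = 0.150, H_out = 4.041 kJ/mol
  T = 391.2 K: K = (3.392, 0.905, 0.486), RR gives ψ = 1.000, H_out = 30.990 kJ/mol
  T = 370.2 K: K = (2.713, 0.703, 0.403), RR gives ψ = 0.616, H_out = 19.446 kJ/mol
  T = 359.7 K: K = (2.402, 0.613, 0.364), RR gives ψ = 0.379, H_out = 11.888 kJ/mol
  T = 354.4 K: K = (2.253, 0.570, 0.345), RR gives ψ = 0.264, H_out = 8.020 kJ/mol
  T = 357.0 K: K = (2.326, 0.591, 0.354), RR gives ψ = 0.320, H_out = 9.933 kJ/mol
  T = 355.7 K: K = (2.289, 0.581, 0.350), RR gives ψ = 0.292, H_out = 8.981 kJ/mol
Linear interpolation between T = 354.4 (H_out = 8.020) and T = 355.7 (H_out = 8.981) on hF = 8.274 gives T ≈ 354.7 K, at which ψ = 0.27.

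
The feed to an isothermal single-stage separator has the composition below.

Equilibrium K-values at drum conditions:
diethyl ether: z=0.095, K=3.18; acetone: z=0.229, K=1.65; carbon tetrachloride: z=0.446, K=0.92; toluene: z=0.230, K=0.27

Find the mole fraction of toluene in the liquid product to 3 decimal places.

Rachford–Rice: g(ψ) = Σ zᵢ(Kᵢ−1)/(1+ψ(Kᵢ−1)) = 0.
g(0) = ΣzᵢKᵢ − 1 = 0.152 and g(1) = 1 − Σzᵢ/Kᵢ = -0.505, so a root lies in (0, 1).
Iterate (Newton) starting at ψ = 0.5:
  ψ = 0.500: g = -0.0901, g' = -0.466 → ψ = 0.306
  ψ = 0.306: g = -0.0045, g' = -0.436 → ψ = 0.296
Converged at ψ = 0.296.
Compositions from xᵢ = zᵢ/(1+ψ(Kᵢ−1)), yᵢ = Kᵢxᵢ:
  diethyl ether: x = 0.058, y = 0.184
  acetone: x = 0.192, y = 0.317
  carbon tetrachloride: x = 0.457, y = 0.420
  toluene: x = 0.293, y = 0.079

x_toluene = 0.293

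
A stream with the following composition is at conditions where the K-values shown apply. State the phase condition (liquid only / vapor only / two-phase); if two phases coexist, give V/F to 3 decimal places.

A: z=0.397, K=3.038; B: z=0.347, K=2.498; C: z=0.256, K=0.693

vapor only

ΣzᵢKᵢ = 2.250; Σzᵢ/Kᵢ = 0.639.
Since Σzᵢ/Kᵢ < 1 the mixture is above its dew point — single vapor phase.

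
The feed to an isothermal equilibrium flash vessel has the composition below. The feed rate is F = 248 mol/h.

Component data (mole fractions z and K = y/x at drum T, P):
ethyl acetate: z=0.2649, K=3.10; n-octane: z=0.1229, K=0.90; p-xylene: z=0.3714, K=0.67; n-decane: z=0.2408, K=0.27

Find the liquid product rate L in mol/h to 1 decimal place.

Material balance + equilibrium reduce to Σ zᵢ(Kᵢ−1)/(1+ψ(Kᵢ−1)) = 0.
Check two-phase: ΣzᵢKᵢ = 1.2457 > 1 and Σzᵢ/Kᵢ = 1.6682 > 1, so g(0) = 0.2457 > 0 and g(1) = -0.6682 < 0.
Iterate (Newton) starting at ψ = 0.5:
  ψ = 0.5000: g = -0.16518, g' = -0.6556 → ψ = 0.2480
  ψ = 0.2480: g = 0.00503, g' = -0.7457 → ψ = 0.2548
Converged at ψ = 0.2548.
Then V = ψ·F = 0.2548·248 = 63.2 mol/h and L = F − V = 184.8 mol/h.

L = 184.8 mol/h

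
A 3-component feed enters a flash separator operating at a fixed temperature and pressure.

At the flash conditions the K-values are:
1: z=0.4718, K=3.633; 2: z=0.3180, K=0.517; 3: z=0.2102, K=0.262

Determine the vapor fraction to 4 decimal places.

Iterate (Newton) starting at ψ = 0.5:
  ψ = 0.5000: g = 0.08792, g' = -1.0260 → ψ = 0.5857
  ψ = 0.5857: g = 0.00125, g' = -1.0055 → ψ = 0.5869
Converged at ψ = 0.5869.

ψ = 0.5869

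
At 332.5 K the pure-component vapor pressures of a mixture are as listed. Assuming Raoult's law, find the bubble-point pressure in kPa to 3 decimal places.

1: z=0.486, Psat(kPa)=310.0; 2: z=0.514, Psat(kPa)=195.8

At the bubble point ψ → 0, so ΣzᵢKᵢ = 1 with Kᵢ = Pᵢˢᵃᵗ/P ⇒ P = ΣzᵢPᵢˢᵃᵗ.
P = 0.486·310.0 + 0.514·195.8 = 251.301 kPa

Pbub = 251.301 kPa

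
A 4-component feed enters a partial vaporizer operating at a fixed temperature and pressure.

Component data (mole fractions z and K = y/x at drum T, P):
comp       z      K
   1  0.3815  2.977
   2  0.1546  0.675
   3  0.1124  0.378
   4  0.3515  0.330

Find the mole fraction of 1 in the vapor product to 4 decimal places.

y_1 = 0.6784

Let ψ = V/F and solve Σ zᵢ(Kᵢ−1)/(1+ψ(Kᵢ−1)) = 0.
Feasibility: ΣzᵢKᵢ = 1.3986, Σzᵢ/Kᵢ = 1.7197 — both > 1, two phases present.
Iterate (Newton) starting at ψ = 0.5:
  ψ = 0.5000: g = -0.13631, g' = -0.8488 → ψ = 0.3394
  ψ = 0.3394: g = 0.00144, g' = -0.8889 → ψ = 0.3410
Converged at ψ = 0.3410.
Compositions from xᵢ = zᵢ/(1+ψ(Kᵢ−1)), yᵢ = Kᵢxᵢ:
  1: x = 0.2279, y = 0.6784
  2: x = 0.1739, y = 0.1174
  3: x = 0.1427, y = 0.0539
  4: x = 0.4556, y = 0.1503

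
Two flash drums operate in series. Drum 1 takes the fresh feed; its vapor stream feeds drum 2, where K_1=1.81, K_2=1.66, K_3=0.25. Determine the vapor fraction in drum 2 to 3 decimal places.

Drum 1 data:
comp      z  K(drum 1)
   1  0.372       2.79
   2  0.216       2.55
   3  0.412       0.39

V/F (drum 2) = 0.570

Drum 1:
Let ψ₁ = V/F and solve Σ zᵢ(Kᵢ−1)/(1+ψ₁(Kᵢ−1)) = 0.
Check two-phase: ΣzᵢKᵢ = 1.749 > 1 and Σzᵢ/Kᵢ = 1.274 > 1, so g(0) = 0.749 > 0 and g(1) = -0.274 < 0.
Newton iteration, ψ₁⁰ = 0.5:
  ψ₁ = 0.500: g = 0.1784, g' = -0.814 → ψ₁ = 0.719
  ψ₁ = 0.719: g = 0.0017, g' = -0.830 → ψ₁ = 0.721
Converged at ψ₁ = 0.721.
Drum-1 compositions:
  1: x = 0.162, y = 0.453
  2: x = 0.102, y = 0.260
  3: x = 0.736, y = 0.287
Drum-2 feed = drum-1 vapor: z₂ = (0.4530, 0.2601, 0.2869).
Drum 2:
Let ψ₂ = V/F and solve Σ zᵢ(Kᵢ−1)/(1+ψ₂(Kᵢ−1)) = 0.
g(0) = ΣzᵢKᵢ − 1 = 0.323 and g(1) = 1 − Σzᵢ/Kᵢ = -0.555, so a root lies in (0, 1).
Iterate (Newton) starting at ψ₂ = 0.5:
  ψ₂ = 0.500: g = 0.0460, g' = -0.628 → ψ₂ = 0.573
  ψ₂ = 0.573: g = -0.0023, g' = -0.695 → ψ₂ = 0.570
Converged at ψ₂ = 0.570.
  1: x = 0.310, y = 0.561
  2: x = 0.189, y = 0.314
  3: x = 0.501, y = 0.125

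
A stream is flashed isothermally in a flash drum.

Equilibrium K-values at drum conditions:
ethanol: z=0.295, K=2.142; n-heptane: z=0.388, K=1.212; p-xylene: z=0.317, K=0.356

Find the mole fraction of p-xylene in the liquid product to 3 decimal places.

Material balance + equilibrium reduce to Σ zᵢ(Kᵢ−1)/(1+ψ(Kᵢ−1)) = 0.
Feasibility: ΣzᵢKᵢ = 1.215, Σzᵢ/Kᵢ = 1.348 — both > 1, two phases present.
Newton–Raphson from ψ = 0.42:
  ψ = 0.420: g = 0.0234, g' = -0.437 → ψ = 0.473
Converged at ψ = 0.473.
Compositions from xᵢ = zᵢ/(1+ψ(Kᵢ−1)), yᵢ = Kᵢxᵢ:
  ethanol: x = 0.192, y = 0.410
  n-heptane: x = 0.353, y = 0.427
  p-xylene: x = 0.456, y = 0.162

x_p-xylene = 0.456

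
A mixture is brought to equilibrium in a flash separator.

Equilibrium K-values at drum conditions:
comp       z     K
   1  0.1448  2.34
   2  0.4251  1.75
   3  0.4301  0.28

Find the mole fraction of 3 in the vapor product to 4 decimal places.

Let ψ = V/F and solve Σ zᵢ(Kᵢ−1)/(1+ψ(Kᵢ−1)) = 0.
Feasibility: ΣzᵢKᵢ = 1.2032, Σzᵢ/Kᵢ = 1.8409 — both > 1, two phases present.
Newton–Raphson from ψ = 0.5:
  ψ = 0.5000: g = -0.13580, g' = -0.7640 → ψ = 0.3223
  ψ = 0.3223: g = -0.01095, g' = -0.6600 → ψ = 0.3057
  ψ = 0.3057: g = -0.00004, g' = -0.6557 → ψ = 0.3056
Converged at ψ = 0.3056.
Compositions from xᵢ = zᵢ/(1+ψ(Kᵢ−1)), yᵢ = Kᵢxᵢ:
  1: x = 0.1027, y = 0.2404
  2: x = 0.3458, y = 0.6052
  3: x = 0.5514, y = 0.1544

y_3 = 0.1544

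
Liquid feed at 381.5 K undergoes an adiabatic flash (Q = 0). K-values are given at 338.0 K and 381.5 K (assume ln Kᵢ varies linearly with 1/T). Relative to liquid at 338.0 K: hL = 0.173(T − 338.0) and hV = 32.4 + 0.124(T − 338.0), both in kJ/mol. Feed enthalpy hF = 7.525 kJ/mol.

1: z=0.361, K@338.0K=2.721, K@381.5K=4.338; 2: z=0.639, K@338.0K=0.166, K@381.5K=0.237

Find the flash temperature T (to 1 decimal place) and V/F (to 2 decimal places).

T = 352.6 K, V/F = 0.16

Adiabatic flash: solve Rachford–Rice at each trial T, then check hF = ψ·hV(T) + (1−ψ)·hL(T).
  T = 338.0 K: K = (2.721, 0.166), RR gives ψ = 0.062, H_out = 1.994 kJ/mol
  T = 381.5 K: K = (4.338, 0.237), RR gives ψ = 0.282, H_out = 16.052 kJ/mol
  T = 359.8 K: K = (3.486, 0.201), RR gives ψ = 0.195, H_out = 9.868 kJ/mol
  T = 348.9 K: K = (3.092, 0.183), RR gives ψ = 0.136, H_out = 6.232 kJ/mol
  T = 354.4 K: K = (3.288, 0.192), RR gives ψ = 0.167, H_out = 8.126 kJ/mol
  T = 351.6 K: K = (3.187, 0.187), RR gives ψ = 0.152, H_out = 7.179 kJ/mol
  T = 353.0 K: K = (3.238, 0.190), RR gives ψ = 0.160, H_out = 7.657 kJ/mol
Linear interpolation between T = 351.6 (H_out = 7.179) and T = 353.0 (H_out = 7.657) on hF = 7.525 gives T ≈ 352.6 K, at which ψ = 0.16.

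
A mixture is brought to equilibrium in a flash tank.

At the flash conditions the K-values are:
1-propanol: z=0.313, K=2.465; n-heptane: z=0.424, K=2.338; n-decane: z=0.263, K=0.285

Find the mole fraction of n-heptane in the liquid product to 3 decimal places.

Let ψ = V/F and solve Σ zᵢ(Kᵢ−1)/(1+ψ(Kᵢ−1)) = 0.
Check two-phase: ΣzᵢKᵢ = 1.838 > 1 and Σzᵢ/Kᵢ = 1.231 > 1, so g(0) = 0.838 > 0 and g(1) = -0.231 < 0.
Iterate (Newton) starting at ψ = 0.57:
  ψ = 0.570: g = 0.2543, g' = -0.827 → ψ = 0.878
  ψ = 0.878: g = -0.0432, g' = -1.258 → ψ = 0.843
  ψ = 0.843: g = -0.0018, g' = -1.155 → ψ = 0.842
Converged at ψ = 0.842.
Compositions from xᵢ = zᵢ/(1+ψ(Kᵢ−1)), yᵢ = Kᵢxᵢ:
  1-propanol: x = 0.140, y = 0.346
  n-heptane: x = 0.199, y = 0.466
  n-decane: x = 0.660, y = 0.188

x_n-heptane = 0.199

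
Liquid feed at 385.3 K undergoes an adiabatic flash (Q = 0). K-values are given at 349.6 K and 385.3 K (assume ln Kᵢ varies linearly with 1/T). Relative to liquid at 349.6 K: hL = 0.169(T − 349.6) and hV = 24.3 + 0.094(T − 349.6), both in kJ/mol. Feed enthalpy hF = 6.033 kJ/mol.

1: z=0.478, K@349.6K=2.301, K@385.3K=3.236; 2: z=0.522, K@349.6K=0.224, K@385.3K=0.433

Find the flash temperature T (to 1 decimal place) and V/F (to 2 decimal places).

T = 351.6 K, V/F = 0.24

Adiabatic flash: solve Rachford–Rice at each trial T, then check hF = ψ·hV(T) + (1−ψ)·hL(T).
  T = 349.6 K: K = (2.301, 0.224), RR gives ψ = 0.215, H_out = 5.218 kJ/mol
  T = 385.3 K: K = (3.236, 0.433), RR gives ψ = 0.610, H_out = 19.214 kJ/mol
  T = 367.5 K: K = (2.753, 0.317), RR gives ψ = 0.402, H_out = 12.249 kJ/mol
  T = 358.6 K: K = (2.524, 0.268), RR gives ψ = 0.310, H_out = 8.850 kJ/mol
  T = 354.1 K: K = (2.411, 0.245), RR gives ψ = 0.263, H_out = 7.071 kJ/mol
  T = 351.9 K: K = (2.357, 0.235), RR gives ψ = 0.240, H_out = 6.177 kJ/mol
Linear interpolation between T = 349.6 (H_out = 5.218) and T = 351.9 (H_out = 6.177) on hF = 6.033 gives T ≈ 351.6 K, at which ψ = 0.24.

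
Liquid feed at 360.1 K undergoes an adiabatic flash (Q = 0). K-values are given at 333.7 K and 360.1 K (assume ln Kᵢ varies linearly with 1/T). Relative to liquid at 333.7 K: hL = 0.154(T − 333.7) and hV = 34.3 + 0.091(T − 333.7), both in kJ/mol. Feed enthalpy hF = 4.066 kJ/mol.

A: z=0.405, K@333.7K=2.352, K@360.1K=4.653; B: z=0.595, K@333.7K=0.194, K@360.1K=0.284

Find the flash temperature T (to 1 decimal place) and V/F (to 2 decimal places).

Adiabatic flash: solve Rachford–Rice at each trial T, then check hF = ψ·hV(T) + (1−ψ)·hL(T).
  T = 333.7 K: K = (2.352, 0.194), RR gives ψ = 0.062, H_out = 2.140 kJ/mol
  T = 360.1 K: K = (4.653, 0.284), RR gives ψ = 0.403, H_out = 17.210 kJ/mol
  T = 346.9 K: K = (3.351, 0.236), RR gives ψ = 0.277, H_out = 11.316 kJ/mol
  T = 340.3 K: K = (2.817, 0.215), RR gives ψ = 0.188, H_out = 7.394 kJ/mol
  T = 337.0 K: K = (2.576, 0.204), RR gives ψ = 0.131, H_out = 4.989 kJ/mol
  T = 335.4 K: K = (2.466, 0.199), RR gives ψ = 0.100, H_out = 3.673 kJ/mol
Linear interpolation between T = 335.4 (H_out = 3.673) and T = 337.0 (H_out = 4.989) on hF = 4.066 gives T ≈ 335.9 K, at which ψ = 0.11.

T = 335.9 K, V/F = 0.11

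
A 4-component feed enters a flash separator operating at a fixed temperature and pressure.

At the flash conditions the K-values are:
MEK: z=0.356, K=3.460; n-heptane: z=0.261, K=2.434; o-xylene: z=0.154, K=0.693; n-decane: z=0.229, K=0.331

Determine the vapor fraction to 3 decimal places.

ψ = 0.885

Let ψ = V/F and solve Σ zᵢ(Kᵢ−1)/(1+ψ(Kᵢ−1)) = 0.
g(0) = ΣzᵢKᵢ − 1 = 1.050 and g(1) = 1 − Σzᵢ/Kᵢ = -0.124, so a root lies in (0, 1).
Newton–Raphson from ψ = 0.5:
  ψ = 0.500: g = 0.3246, g' = -0.867 → ψ = 0.874
  ψ = 0.874: g = 0.0102, g' = -0.945 → ψ = 0.885
Converged at ψ = 0.885.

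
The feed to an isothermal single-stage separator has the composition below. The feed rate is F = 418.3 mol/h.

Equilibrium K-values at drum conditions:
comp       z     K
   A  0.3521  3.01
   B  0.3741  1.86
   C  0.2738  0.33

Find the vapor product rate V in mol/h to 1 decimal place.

Rachford–Rice: g(ψ) = Σ zᵢ(Kᵢ−1)/(1+ψ(Kᵢ−1)) = 0.
g(0) = ΣzᵢKᵢ − 1 = 0.8460 and g(1) = 1 − Σzᵢ/Kᵢ = -0.1478, so a root lies in (0, 1).
Newton–Raphson from ψ = 0.5:
  ψ = 0.5000: g = 0.30210, g' = -0.7671 → ψ = 0.8938
  ψ = 0.8938: g = -0.02235, g' = -1.0342 → ψ = 0.8722
  ψ = 0.8722: g = -0.00049, g' = -0.9895 → ψ = 0.8717
Converged at ψ = 0.8717.
Then V = ψ·F = 0.8717·418.3 = 364.6 mol/h and L = F − V = 53.7 mol/h.

V = 364.6 mol/h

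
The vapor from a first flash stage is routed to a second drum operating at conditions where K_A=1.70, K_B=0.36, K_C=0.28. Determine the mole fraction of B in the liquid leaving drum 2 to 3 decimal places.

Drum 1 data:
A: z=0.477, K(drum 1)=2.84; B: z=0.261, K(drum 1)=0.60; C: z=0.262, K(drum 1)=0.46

Drum 1:
Let ψ₁ = V/F and solve Σ zᵢ(Kᵢ−1)/(1+ψ₁(Kᵢ−1)) = 0.
Feasibility: ΣzᵢKᵢ = 1.632, Σzᵢ/Kᵢ = 1.173 — both > 1, two phases present.
Newton iteration, ψ₁⁰ = 0.3:
  ψ₁ = 0.300: g = 0.2780, g' = -0.833 → ψ₁ = 0.634
  ψ₁ = 0.634: g = 0.0503, g' = -0.596 → ψ₁ = 0.718
  ψ₁ = 0.718: g = 0.0005, g' = -0.586 → ψ₁ = 0.719
Converged at ψ₁ = 0.719.
Drum-1 compositions:
  A: x = 0.205, y = 0.583
  B: x = 0.366, y = 0.220
  C: x = 0.428, y = 0.197
Drum-2 feed = drum-1 vapor: z₂ = (0.5832, 0.2198, 0.1970).
Drum 2:
Let ψ₂ = V/F and solve Σ zᵢ(Kᵢ−1)/(1+ψ₂(Kᵢ−1)) = 0.
Feasibility: ΣzᵢKᵢ = 1.126, Σzᵢ/Kᵢ = 1.657 — both > 1, two phases present.
Newton–Raphson from ψ₂ = 0.5:
  ψ₂ = 0.500: g = -0.1261, g' = -0.601 → ψ₂ = 0.290
  ψ₂ = 0.290: g = -0.0127, g' = -0.496 → ψ₂ = 0.264
Converged at ψ₂ = 0.264.
  A: x = 0.492, y = 0.837
  B: x = 0.265, y = 0.095
  C: x = 0.243, y = 0.068

x_B (drum 2) = 0.265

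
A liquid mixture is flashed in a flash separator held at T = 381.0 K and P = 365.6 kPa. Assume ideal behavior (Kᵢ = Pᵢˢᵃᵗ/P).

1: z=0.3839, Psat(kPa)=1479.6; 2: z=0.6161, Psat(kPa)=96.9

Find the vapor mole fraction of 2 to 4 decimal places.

Raoult's law: Kᵢ = Pᵢˢᵃᵗ/P = Pᵢˢᵃᵗ/365.6.
  K_1 = 1479.6/365.6 = 4.047046, K_2 = 96.9/365.6 = 0.265044
Binary case is linear: z₁(K₁−1)(1+ψ(K₂−1)) + z₂(K₂−1)(1+ψ(K₁−1)) = 0
⇒ ψ = [z₁(K₁−1)+z₂(K₂−1)] / [−(K₁−1)(K₂−1)] = 0.71695/2.23945 = 0.3201
Compositions from xᵢ = zᵢ/(1+ψ(Kᵢ−1)), yᵢ = Kᵢxᵢ:
  1: x = 0.1943, y = 0.7865
  2: x = 0.8057, y = 0.2135

y_2 = 0.2135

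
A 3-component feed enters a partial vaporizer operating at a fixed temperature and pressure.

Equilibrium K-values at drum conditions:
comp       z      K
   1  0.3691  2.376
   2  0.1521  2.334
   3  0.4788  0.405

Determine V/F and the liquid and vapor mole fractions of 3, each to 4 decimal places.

V/F = 0.5248, x_3 = 0.6962, y_3 = 0.2820

Iterate (Newton) starting at V/F = 0.47:
  V/F = 0.4700: g = 0.03765, g' = -0.6866 → V/F = 0.5248
Converged at V/F = 0.5248.
Compositions from xᵢ = zᵢ/(1+V/F(Kᵢ−1)), yᵢ = Kᵢxᵢ:
  1: x = 0.2143, y = 0.5092
  2: x = 0.0895, y = 0.2088
  3: x = 0.6962, y = 0.2820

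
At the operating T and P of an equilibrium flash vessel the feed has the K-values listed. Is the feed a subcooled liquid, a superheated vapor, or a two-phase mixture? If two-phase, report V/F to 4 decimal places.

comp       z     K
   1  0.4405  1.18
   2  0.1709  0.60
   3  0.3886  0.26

subcooled liquid

ΣzᵢKᵢ = 0.7234; Σzᵢ/Kᵢ = 2.1528.
Since ΣzᵢKᵢ < 1 the mixture is below its bubble point — single liquid phase.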